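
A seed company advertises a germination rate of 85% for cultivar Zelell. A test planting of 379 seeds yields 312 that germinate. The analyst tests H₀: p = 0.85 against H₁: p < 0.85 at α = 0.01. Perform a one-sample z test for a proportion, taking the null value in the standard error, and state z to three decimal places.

z = -1.460

p̂ = 312/379 ≈ 0.82322.
Standard error under H₀: √(0.85×0.15/379) = 0.01834.
z = (0.82322 − 0.85)/0.01834 = -0.02678/0.01834 = -1.460.
p-value = P(Z < -1.460) ≈ 0.0721, so at α = 0.01 we fail to reject H₀.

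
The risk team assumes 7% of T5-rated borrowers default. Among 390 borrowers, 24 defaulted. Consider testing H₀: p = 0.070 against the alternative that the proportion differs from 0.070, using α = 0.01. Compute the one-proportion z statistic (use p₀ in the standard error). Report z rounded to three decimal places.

z = -0.655

p̂ = 24/390 ≈ 0.06154.
SE = √(p₀(1−p₀)/n) = √(0.0651/390) = 0.01292.
z = (0.06154 − 0.07)/0.01292 = -0.00846/0.01292 = -0.655.
Two-sided p-value ≈ 2·Φ(−0.655) = 0.5125. With α = 0.01, fail to reject H₀.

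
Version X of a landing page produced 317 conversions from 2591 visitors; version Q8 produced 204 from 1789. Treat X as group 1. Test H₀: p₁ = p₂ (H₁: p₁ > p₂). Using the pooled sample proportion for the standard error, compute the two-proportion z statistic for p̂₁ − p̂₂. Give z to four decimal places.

p̂₁ = 317/2591 = 0.1223466, p̂₂ = 204/1789 = 0.1140302.
Pooled p̂ = (317+204)/(2591+1789) = 521/4380 = 0.1189498.
SE = √(p̂(1−p̂)(1/n₁+1/n₂)) = √(0.1189498·0.8810502·0.000944923) = √(9.90286e-05) = 0.0099513.
z = (0.1223466 − 0.1140302)/0.0099513 = 0.0083164/0.0099513 = 0.8357.
p-value = P(Z > 0.836) ≈ 0.2017.

z = 0.8357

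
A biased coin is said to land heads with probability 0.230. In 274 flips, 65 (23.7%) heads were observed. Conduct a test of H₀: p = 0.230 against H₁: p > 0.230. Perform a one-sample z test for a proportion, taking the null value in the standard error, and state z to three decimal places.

p̂ = 65/274 = 0.23723.
SE = √(p₀(1−p₀)/n) = √(0.1771/274) = 0.02542.
z = (0.23723 − 0.23)/0.02542 = 0.00723/0.02542 = 0.284.
p-value = P(Z > 0.284) ≈ 0.3881.

z = 0.284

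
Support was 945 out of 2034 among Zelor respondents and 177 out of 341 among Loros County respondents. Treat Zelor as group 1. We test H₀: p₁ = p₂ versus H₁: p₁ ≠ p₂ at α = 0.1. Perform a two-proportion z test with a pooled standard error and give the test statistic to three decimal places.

z = -1.864

p̂₁ = 945/2034 = 0.46460, p̂₂ = 177/341 = 0.51906.
Pooled p̂ = (945+177)/(2034+341) = 1122/2375 = 0.47242.
SE = √(0.249239 × 0.00342419) = 0.02921.
z = (0.46460 − 0.51906)/0.02921 = -0.05446/0.02921 = -1.864.
Two-sided p-value ≈ 2·Φ(−1.864) = 0.0623; since p < α = 0.1, reject H₀.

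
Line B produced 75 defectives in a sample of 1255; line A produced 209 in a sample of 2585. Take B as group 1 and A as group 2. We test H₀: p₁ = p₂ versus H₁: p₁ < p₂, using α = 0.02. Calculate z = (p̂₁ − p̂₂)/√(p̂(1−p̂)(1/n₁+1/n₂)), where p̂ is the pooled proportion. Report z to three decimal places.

z = -2.342

p̂₁ = 75/1255 = 0.059761, p̂₂ = 209/2585 = 0.080851.
Pooled p̂ = (75+209)/(1255+2585) = 284/3840 = 0.073958.
SE = √(p̂(1−p̂)(1/n₁+1/n₂)) = √(0.073958·0.926042·0.00118366) = √(8.10671e-05) = 0.009004.
z = (0.059761 − 0.080851)/0.009004 = -0.021090/0.009004 = -2.342.
p-value = P(Z < -2.342) ≈ 0.0096; since p < α = 0.02, reject H₀.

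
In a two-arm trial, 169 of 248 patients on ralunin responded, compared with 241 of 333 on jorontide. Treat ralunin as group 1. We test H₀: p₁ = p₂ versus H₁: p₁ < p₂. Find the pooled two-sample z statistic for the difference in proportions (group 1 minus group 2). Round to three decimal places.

z = -1.106

p̂₁ = 169/248 ≈ 0.68145, p̂₂ = 241/333 ≈ 0.72372.
Pooled p̂ = (169+241)/(248+333) = 410/581 = 0.70568.
SE = √(0.207696 × 0.00703526) = 0.03823.
z = (0.68145 − 0.72372)/0.03823 = -0.04227/0.03823 = -1.106.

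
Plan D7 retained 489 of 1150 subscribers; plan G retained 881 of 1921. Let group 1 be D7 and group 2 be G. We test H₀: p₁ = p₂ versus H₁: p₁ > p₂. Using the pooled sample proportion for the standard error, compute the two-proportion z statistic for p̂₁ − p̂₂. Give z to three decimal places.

p̂₁ = 489/1150 ≈ 0.42522, p̂₂ = 881/1921 ≈ 0.45862.
Pooled p̂ = (489+881)/(1150+1921) = 1370/3071 = 0.44611.
SE = √(p̂(1−p̂)(1/n₁+1/n₂)) = √(0.44611·0.55389·0.00139013) = √(0.000343495) = 0.01853.
z = (0.42522 − 0.45862)/0.01853 = -0.03340/0.01853 = -1.802.
p-value = P(Z > -1.802) ≈ 0.9642.

z = -1.802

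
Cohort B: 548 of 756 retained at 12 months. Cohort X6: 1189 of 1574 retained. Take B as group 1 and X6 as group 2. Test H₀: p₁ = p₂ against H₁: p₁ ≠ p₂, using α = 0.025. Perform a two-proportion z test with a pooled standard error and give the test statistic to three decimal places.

z = -1.584

p̂₁ = 548/756 = 0.72487, p̂₂ = 1189/1574 = 0.75540.
Pooled p̂ = (548+1189)/(756+1574) = 1737/2330 = 0.74549.
SE = √(0.189733 × 0.00195808) = 0.01927.
z = (0.72487 − 0.75540)/0.01927 = -0.03053/0.01927 = -1.584.
Two-sided p-value ≈ 2·Φ(−1.584) = 0.1132; since p > α = 0.025, fail to reject H₀.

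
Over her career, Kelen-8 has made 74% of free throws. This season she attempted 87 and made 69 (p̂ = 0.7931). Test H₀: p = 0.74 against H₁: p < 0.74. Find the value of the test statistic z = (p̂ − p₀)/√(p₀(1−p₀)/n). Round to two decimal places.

p̂ = 69/87 = 0.7931.
SE = √(p₀(1−p₀)/n) = √(0.1924/87) = 0.0470.
z = (0.7931 − 0.74)/0.0470 = 0.0531/0.0470 = 1.13.
p-value = P(Z < 1.129) ≈ 0.8706.

z = 1.13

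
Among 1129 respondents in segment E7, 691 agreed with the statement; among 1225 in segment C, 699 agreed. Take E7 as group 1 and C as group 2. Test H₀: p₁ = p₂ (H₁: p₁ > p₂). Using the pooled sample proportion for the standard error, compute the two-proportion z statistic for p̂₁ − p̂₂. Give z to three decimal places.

p̂₁ = 691/1129 ≈ 0.61205, p̂₂ = 699/1225 ≈ 0.57061.
Pooled p̂ = (691+699)/(1129+1225) = 1390/2354 = 0.59048.
SE = √(0.241813 × 0.00170207) = 0.02029.
z = (0.61205 − 0.57061)/0.02029 = 0.04144/0.02029 = 2.042.

z = 2.042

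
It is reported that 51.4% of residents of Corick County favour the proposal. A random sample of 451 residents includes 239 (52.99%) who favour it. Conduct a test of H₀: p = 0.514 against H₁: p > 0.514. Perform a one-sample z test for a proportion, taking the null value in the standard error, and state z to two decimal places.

z = 0.68

p̂ = 239/451 = 0.5299.
SE = √(p₀(1−p₀)/n) = √(0.2498/451) = 0.0235.
z = (0.5299 − 0.514)/0.0235 = 0.0159/0.0235 = 0.68.
p-value = P(Z > 0.677) ≈ 0.2492.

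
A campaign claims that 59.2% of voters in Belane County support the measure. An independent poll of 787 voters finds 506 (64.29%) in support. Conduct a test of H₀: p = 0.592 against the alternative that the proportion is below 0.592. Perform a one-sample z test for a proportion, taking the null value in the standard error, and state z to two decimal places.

z = 2.91

p̂ = 506/787 ≈ 0.6429.
Standard error under H₀: √(0.592×0.408/787) = 0.0175.
z = (0.6429 − 0.592)/0.0175 = 0.0509/0.0175 = 2.91.
p-value = P(Z < 2.908) ≈ 0.9982.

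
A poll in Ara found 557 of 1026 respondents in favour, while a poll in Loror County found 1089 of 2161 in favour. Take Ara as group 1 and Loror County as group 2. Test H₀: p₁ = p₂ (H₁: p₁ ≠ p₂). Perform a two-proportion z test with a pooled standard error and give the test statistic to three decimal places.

z = 2.056

p̂₁ = 557/1026 ≈ 0.542885, p̂₂ = 1089/2161 ≈ 0.503933.
Pooled p̂ = (557+1089)/(1026+2161) = 1646/3187 = 0.516473.
SE = √(p̂(1−p̂)(1/n₁+1/n₂)) = √(0.516473·0.483527·0.00143741) = √(0.000358962) = 0.018946.
z = (0.542885 − 0.503933)/0.018946 = 0.038952/0.018946 = 2.056.
p-value = 2·P(Z > 2.056) ≈ 0.0398.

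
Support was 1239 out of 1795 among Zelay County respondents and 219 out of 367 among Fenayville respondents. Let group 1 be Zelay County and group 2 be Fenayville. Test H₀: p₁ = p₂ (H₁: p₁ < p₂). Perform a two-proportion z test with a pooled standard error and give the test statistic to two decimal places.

p̂₁ = 1239/1795 ≈ 0.69025, p̂₂ = 219/367 ≈ 0.59673.
Pooled p̂ = (1239+219)/(1795+367) = 1458/2162 = 0.67438.
SE = √(p̂(1−p̂)(1/n₁+1/n₂)) = √(0.67438·0.32562·0.0032819) = √(0.000720682) = 0.02685.
z = (0.69025 − 0.59673)/0.02685 = 0.09352/0.02685 = 3.48.

z = 3.48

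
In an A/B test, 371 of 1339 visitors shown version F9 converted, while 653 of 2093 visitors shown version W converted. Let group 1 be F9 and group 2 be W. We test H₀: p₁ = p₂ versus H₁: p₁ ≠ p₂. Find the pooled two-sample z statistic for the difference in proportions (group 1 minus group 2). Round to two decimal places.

z = -2.18

p̂₁ = 371/1339 = 0.2771, p̂₂ = 653/2093 = 0.3120.
Pooled p̂ = (371+653)/(1339+2093) = 1024/3432 = 0.2984.
SE = √(p̂(1−p̂)(1/n₁+1/n₂)) = √(0.2984·0.7016·0.00122461) = √(0.000256365) = 0.0160.
z = (0.2771 − 0.3120)/0.0160 = -0.0349/0.0160 = -2.18.
p-value = 2·P(Z > 2.181) ≈ 0.0292.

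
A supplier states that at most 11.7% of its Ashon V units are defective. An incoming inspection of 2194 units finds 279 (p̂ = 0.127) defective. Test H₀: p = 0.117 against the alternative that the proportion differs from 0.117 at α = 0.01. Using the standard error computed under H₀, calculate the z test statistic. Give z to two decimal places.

z = 1.48

p̂ = 279/2194 = 0.1272.
SE = √(p₀(1−p₀)/n) = √(0.10331/2194) = 0.0069.
z = (0.1272 − 0.117)/0.0069 = 0.0102/0.0069 = 1.48.
p-value = 2·P(Z > 1.481) ≈ 0.1385. With α = 0.01, fail to reject H₀.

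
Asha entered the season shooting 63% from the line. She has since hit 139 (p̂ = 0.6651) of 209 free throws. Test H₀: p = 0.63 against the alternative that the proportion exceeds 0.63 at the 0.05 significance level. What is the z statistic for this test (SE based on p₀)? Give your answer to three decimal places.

p̂ = 139/209 = 0.66507.
SE = √(p₀(1−p₀)/n) = √(0.2331/209) = 0.03340.
z = (0.66507 − 0.63)/0.03340 = 0.03507/0.03340 = 1.050.
p-value = P(Z > 1.050) ≈ 0.1468, so at α = 0.05 we fail to reject H₀.

z = 1.050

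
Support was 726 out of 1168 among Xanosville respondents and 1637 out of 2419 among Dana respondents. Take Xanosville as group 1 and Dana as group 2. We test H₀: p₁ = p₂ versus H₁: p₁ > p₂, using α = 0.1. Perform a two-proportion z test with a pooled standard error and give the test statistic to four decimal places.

z = -3.2646

p̂₁ = 726/1168 ≈ 0.6215753, p̂₂ = 1637/2419 ≈ 0.6767259.
Pooled p̂ = (726+1637)/(1168+2419) = 2363/3587 = 0.6587678.
SE = √(p̂(1−p̂)(1/n₁+1/n₂)) = √(0.6587678·0.3412322·0.00126956) = √(0.000285388) = 0.0168934.
z = (0.6215753 − 0.6767259)/0.0168934 = -0.0551506/0.0168934 = -3.2646.
p-value = P(Z > -3.265) ≈ 0.9995. With α = 0.1, fail to reject H₀.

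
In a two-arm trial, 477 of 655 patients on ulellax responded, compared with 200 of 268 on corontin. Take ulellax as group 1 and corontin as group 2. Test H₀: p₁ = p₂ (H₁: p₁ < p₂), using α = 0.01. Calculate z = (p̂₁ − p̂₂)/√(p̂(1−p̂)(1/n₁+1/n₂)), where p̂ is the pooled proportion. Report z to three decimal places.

z = -0.562

p̂₁ = 477/655 = 0.72824, p̂₂ = 200/268 = 0.74627.
Pooled p̂ = (477+200)/(655+268) = 677/923 = 0.73348.
SE = √(0.195488 × 0.00525806) = 0.03206.
z = (0.72824 − 0.74627)/0.03206 = -0.01803/0.03206 = -0.562.
p-value = P(Z < -0.562) ≈ 0.2870; since p > α = 0.01, fail to reject H₀.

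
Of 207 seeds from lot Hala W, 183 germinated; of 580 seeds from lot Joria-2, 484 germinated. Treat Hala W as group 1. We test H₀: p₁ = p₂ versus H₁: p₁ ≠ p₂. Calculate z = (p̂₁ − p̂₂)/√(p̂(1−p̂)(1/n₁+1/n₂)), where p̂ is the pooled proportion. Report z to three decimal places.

p̂₁ = 183/207 = 0.884058, p̂₂ = 484/580 = 0.834483.
Pooled p̂ = (183+484)/(207+580) = 667/787 = 0.847522.
SE = √(0.129228 × 0.00655506) = 0.029105.
z = (0.884058 − 0.834483)/0.029105 = 0.049575/0.029105 = 1.703.

z = 1.703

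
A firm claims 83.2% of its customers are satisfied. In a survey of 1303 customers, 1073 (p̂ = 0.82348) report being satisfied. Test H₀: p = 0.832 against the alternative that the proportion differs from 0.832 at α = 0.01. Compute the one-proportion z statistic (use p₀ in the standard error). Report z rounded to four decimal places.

p̂ = 1073/1303 = 0.823484.
SE = √(p₀(1−p₀)/n) = √(0.13978/1303) = 0.010357.
z = (0.823484 − 0.832)/0.010357 = -0.008516/0.010357 = -0.8222.
Two-sided p-value ≈ 2·Φ(−0.822) = 0.4110, so at α = 0.01 we fail to reject H₀.

z = -0.8222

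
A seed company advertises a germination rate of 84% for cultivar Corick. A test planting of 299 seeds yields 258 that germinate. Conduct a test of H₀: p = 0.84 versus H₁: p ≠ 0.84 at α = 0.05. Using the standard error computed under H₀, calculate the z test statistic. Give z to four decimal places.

z = 1.0790

p̂ = 258/299 = 0.862876.
SE = √(p₀(1−p₀)/n) = √(0.1344/299) = 0.021201.
z = (0.862876 − 0.84)/0.021201 = 0.022876/0.021201 = 1.0790.
Two-sided p-value ≈ 2·Φ(−1.079) = 0.2806. With α = 0.05, fail to reject H₀.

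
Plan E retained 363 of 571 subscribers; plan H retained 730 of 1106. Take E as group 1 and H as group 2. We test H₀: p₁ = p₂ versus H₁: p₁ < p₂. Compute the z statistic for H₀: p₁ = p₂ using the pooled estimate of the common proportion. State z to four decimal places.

p̂₁ = 363/571 ≈ 0.635727, p̂₂ = 730/1106 ≈ 0.660036.
Pooled p̂ = (363+730)/(571+1106) = 1093/1677 = 0.651759.
SE = √(0.226969 × 0.00265547) = 0.024550.
z = (0.635727 − 0.660036)/0.024550 = -0.024309/0.024550 = -0.9902.

z = -0.9902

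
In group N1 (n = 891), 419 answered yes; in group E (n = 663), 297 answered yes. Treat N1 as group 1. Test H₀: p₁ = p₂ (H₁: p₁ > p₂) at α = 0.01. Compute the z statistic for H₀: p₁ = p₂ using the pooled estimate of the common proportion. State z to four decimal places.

p̂₁ = 419/891 ≈ 0.470258, p̂₂ = 297/663 ≈ 0.447964.
Pooled p̂ = (419+297)/(891+663) = 716/1554 = 0.460746.
SE = √(0.248459 × 0.00263063) = 0.025566.
z = (0.470258 − 0.447964)/0.025566 = 0.022294/0.025566 = 0.8720.
p-value = P(Z > 0.872) ≈ 0.1916. With α = 0.01, fail to reject H₀.

z = 0.8720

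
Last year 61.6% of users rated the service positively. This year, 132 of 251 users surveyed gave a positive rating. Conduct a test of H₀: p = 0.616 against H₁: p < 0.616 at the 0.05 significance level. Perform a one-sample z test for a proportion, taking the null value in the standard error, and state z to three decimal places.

p̂ = 132/251 = 0.52590.
Standard error under H₀: √(0.616×0.384/251) = 0.03070.
z = (0.52590 − 0.616)/0.03070 = -0.09010/0.03070 = -2.935.
p-value = P(Z < -2.935) ≈ 0.0017; since p < α = 0.05, reject H₀.

z = -2.935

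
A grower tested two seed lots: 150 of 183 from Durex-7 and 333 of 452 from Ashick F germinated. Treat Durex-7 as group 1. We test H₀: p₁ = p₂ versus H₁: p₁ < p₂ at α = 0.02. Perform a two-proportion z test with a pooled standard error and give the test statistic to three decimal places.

p̂₁ = 150/183 ≈ 0.819672, p̂₂ = 333/452 ≈ 0.736726.
Pooled p̂ = (150+333)/(183+452) = 483/635 = 0.760630.
SE = √(0.182072 × 0.00767687) = 0.037386.
z = (0.819672 − 0.736726)/0.037386 = 0.082946/0.037386 = 2.219.
p-value = P(Z < 2.219) ≈ 0.9867; since p > α = 0.02, fail to reject H₀.

z = 2.219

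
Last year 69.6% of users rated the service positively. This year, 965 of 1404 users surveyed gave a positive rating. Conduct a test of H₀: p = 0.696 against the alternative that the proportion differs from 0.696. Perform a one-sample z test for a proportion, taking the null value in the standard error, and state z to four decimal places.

p̂ = 965/1404 = 0.687322.
Standard error under H₀: √(0.696×0.304/1404) = 0.012276.
z = (0.687322 − 0.696)/0.012276 = -0.008678/0.012276 = -0.7069.
p-value = 2·P(Z > 0.707) ≈ 0.4796.

z = -0.7069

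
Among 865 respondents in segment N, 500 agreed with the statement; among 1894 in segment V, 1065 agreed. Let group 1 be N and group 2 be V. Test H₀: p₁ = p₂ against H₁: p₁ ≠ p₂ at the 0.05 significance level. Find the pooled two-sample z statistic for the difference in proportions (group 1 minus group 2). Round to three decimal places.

p̂₁ = 500/865 ≈ 0.57803, p̂₂ = 1065/1894 ≈ 0.56230.
Pooled p̂ = (500+1065)/(865+1894) = 1565/2759 = 0.56723.
SE = √(0.24548 × 0.00168405) = 0.02033.
z = (0.57803 − 0.56230)/0.02033 = 0.01573/0.02033 = 0.774.
p-value = 2·P(Z > 0.774) ≈ 0.4391. With α = 0.05, fail to reject H₀.

z = 0.774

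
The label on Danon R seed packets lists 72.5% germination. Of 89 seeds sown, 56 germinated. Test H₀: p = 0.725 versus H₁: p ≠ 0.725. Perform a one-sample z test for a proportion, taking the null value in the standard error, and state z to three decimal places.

p̂ = 56/89 ≈ 0.62921.
Under H₀, SE = √(0.725·0.275/89) = √(0.00224017) = 0.04733.
z = (0.62921 − 0.725)/0.04733 = -0.09579/0.04733 = -2.024.
p-value = 2·P(Z > 2.024) ≈ 0.0430.

z = -2.024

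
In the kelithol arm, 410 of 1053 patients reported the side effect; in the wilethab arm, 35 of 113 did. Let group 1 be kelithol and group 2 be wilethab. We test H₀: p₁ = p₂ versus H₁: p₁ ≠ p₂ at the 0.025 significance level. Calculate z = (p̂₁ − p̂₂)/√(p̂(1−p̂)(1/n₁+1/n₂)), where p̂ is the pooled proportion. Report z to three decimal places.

p̂₁ = 410/1053 ≈ 0.38936, p̂₂ = 35/113 ≈ 0.30973.
Pooled p̂ = (410+35)/(1053+113) = 445/1166 = 0.38165.
SE = √(p̂(1−p̂)(1/n₁+1/n₂)) = √(0.38165·0.61835·0.00979923) = √(0.00231254) = 0.04809.
z = (0.38936 − 0.30973)/0.04809 = 0.07963/0.04809 = 1.656.
Two-sided p-value ≈ 2·Φ(−1.656) = 0.0977, so at α = 0.025 we fail to reject H₀.

z = 1.656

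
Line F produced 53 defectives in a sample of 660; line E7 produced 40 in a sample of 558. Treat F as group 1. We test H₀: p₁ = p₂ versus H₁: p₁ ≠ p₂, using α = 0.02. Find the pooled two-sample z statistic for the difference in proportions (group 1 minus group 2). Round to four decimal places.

z = 0.5643

p̂₁ = 53/660 ≈ 0.080303, p̂₂ = 40/558 ≈ 0.071685.
Pooled p̂ = (53+40)/(660+558) = 93/1218 = 0.076355.
SE = √(p̂(1−p̂)(1/n₁+1/n₂)) = √(0.076355·0.923645·0.00330727) = √(0.000233244) = 0.015272.
z = (0.080303 − 0.071685)/0.015272 = 0.008618/0.015272 = 0.5643.
Two-sided p-value ≈ 2·Φ(−0.564) = 0.5725. With α = 0.02, fail to reject H₀.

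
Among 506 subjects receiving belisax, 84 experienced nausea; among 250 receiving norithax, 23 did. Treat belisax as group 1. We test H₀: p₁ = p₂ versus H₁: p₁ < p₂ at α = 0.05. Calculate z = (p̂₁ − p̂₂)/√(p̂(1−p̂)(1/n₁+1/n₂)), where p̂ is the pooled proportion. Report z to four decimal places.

z = 2.7464

p̂₁ = 84/506 = 0.166008, p̂₂ = 23/250 = 0.092000.
Pooled p̂ = (84+23)/(506+250) = 107/756 = 0.141534.
SE = √(0.121502 × 0.00597628) = 0.026947.
z = (0.166008 − 0.092000)/0.026947 = 0.074008/0.026947 = 2.7464.
p-value = P(Z < 2.746) ≈ 0.9970; since p > α = 0.05, fail to reject H₀.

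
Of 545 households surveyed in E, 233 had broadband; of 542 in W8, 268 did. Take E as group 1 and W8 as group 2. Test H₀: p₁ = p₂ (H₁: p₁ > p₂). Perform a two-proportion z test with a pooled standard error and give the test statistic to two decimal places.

p̂₁ = 233/545 ≈ 0.42752, p̂₂ = 268/542 ≈ 0.49446.
Pooled p̂ = (233+268)/(545+542) = 501/1087 = 0.46090.
SE = √(0.248471 × 0.00367988) = 0.03024.
z = (0.42752 − 0.49446)/0.03024 = -0.06694/0.03024 = -2.21.
p-value = P(Z > -2.214) ≈ 0.9866.

z = -2.21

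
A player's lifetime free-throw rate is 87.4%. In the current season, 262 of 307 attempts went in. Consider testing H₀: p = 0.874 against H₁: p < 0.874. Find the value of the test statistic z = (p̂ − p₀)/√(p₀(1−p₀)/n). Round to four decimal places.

z = -1.0866

p̂ = 262/307 ≈ 0.853420.
SE = √(p₀(1−p₀)/n) = √(0.11012/307) = 0.018940.
z = (0.853420 − 0.874)/0.018940 = -0.020580/0.018940 = -1.0866.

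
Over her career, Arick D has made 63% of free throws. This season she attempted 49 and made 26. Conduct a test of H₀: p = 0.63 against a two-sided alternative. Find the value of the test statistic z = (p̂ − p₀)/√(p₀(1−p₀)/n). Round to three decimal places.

p̂ = 26/49 ≈ 0.53061.
Standard error under H₀: √(0.63×0.37/49) = 0.06897.
z = (0.53061 − 0.63)/0.06897 = -0.09939/0.06897 = -1.441.
Two-sided p-value ≈ 2·Φ(−1.441) = 0.1496.

z = -1.441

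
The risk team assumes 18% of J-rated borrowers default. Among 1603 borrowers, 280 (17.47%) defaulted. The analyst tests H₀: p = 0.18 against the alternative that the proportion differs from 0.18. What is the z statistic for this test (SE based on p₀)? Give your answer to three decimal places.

p̂ = 280/1603 = 0.17467.
Under H₀, SE = √(0.18·0.82/1603) = √(9.20774e-05) = 0.00960.
z = (0.17467 − 0.18)/0.00960 = -0.00533/0.00960 = -0.555.

z = -0.555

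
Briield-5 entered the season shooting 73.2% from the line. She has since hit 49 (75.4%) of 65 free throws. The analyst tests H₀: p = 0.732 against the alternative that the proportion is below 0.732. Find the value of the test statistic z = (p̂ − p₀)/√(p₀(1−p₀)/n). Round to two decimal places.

z = 0.40

p̂ = 49/65 ≈ 0.7538.
Standard error under H₀: √(0.732×0.268/65) = 0.0549.
z = (0.7538 − 0.732)/0.0549 = 0.0218/0.0549 = 0.40.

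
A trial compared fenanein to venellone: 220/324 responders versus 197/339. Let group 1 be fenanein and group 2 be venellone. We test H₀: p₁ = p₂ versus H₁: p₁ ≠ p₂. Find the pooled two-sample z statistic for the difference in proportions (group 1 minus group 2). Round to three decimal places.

z = 2.608

p̂₁ = 220/324 ≈ 0.67901, p̂₂ = 197/339 ≈ 0.58112.
Pooled p̂ = (220+197)/(324+339) = 417/663 = 0.62896.
SE = √(p̂(1−p̂)(1/n₁+1/n₂)) = √(0.62896·0.37104·0.00603627) = √(0.00140868) = 0.03753.
z = (0.67901 − 0.58112)/0.03753 = 0.09789/0.03753 = 2.608.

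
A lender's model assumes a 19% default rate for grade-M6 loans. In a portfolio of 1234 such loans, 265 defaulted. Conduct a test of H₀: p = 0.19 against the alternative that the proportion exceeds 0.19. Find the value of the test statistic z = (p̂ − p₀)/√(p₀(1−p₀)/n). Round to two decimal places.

p̂ = 265/1234 = 0.21475.
SE = √(p₀(1−p₀)/n) = √(0.1539/1234) = 0.01117.
z = (0.21475 − 0.19)/0.01117 = 0.02475/0.01117 = 2.22.
p-value = P(Z > 2.216) ≈ 0.0133.

z = 2.22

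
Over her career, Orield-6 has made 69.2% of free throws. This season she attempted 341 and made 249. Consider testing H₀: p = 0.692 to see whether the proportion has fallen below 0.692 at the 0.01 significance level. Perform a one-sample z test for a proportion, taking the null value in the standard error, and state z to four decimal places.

p̂ = 249/341 = 0.7302053.
Standard error under H₀: √(0.692×0.308/341) = 0.0250006.
z = (0.7302053 − 0.692)/0.0250006 = 0.0382053/0.0250006 = 1.5282.
p-value = P(Z < 1.528) ≈ 0.9368; since p > α = 0.01, fail to reject H₀.

z = 1.5282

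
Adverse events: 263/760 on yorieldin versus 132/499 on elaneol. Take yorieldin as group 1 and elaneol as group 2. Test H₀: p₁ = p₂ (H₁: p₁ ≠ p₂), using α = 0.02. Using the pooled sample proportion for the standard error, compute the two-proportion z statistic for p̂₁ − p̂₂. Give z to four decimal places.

z = 3.0493

p̂₁ = 263/760 = 0.346053, p̂₂ = 132/499 = 0.264529.
Pooled p̂ = (263+132)/(760+499) = 395/1259 = 0.313741.
SE = √(p̂(1−p̂)(1/n₁+1/n₂)) = √(0.313741·0.686259·0.0033198) = √(0.000714778) = 0.026735.
z = (0.346053 − 0.264529)/0.026735 = 0.081524/0.026735 = 3.0493.
Two-sided p-value ≈ 2·Φ(−3.049) = 0.0023. With α = 0.02, reject H₀.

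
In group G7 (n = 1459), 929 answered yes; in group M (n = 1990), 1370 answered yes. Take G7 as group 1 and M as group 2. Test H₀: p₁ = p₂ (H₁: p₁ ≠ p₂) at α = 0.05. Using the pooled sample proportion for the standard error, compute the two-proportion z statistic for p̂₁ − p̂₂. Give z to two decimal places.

z = -3.18

p̂₁ = 929/1459 = 0.63674, p̂₂ = 1370/1990 = 0.68844.
Pooled p̂ = (929+1370)/(1459+1990) = 2299/3449 = 0.66657.
SE = √(p̂(1−p̂)(1/n₁+1/n₂)) = √(0.66657·0.33343·0.00118791) = √(0.000264019) = 0.01625.
z = (0.63674 − 0.68844)/0.01625 = -0.05170/0.01625 = -3.18.
p-value = 2·P(Z > 3.182) ≈ 0.0015. With α = 0.05, reject H₀.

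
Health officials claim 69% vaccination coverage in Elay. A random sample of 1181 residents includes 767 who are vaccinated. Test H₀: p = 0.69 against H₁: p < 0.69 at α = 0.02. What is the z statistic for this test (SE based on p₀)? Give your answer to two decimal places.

p̂ = 767/1181 ≈ 0.6494.
Standard error under H₀: √(0.69×0.31/1181) = 0.0135.
z = (0.6494 − 0.69)/0.0135 = -0.0406/0.0135 = -3.01.
p-value = P(Z < -3.013) ≈ 0.0013; since p < α = 0.02, reject H₀.

z = -3.01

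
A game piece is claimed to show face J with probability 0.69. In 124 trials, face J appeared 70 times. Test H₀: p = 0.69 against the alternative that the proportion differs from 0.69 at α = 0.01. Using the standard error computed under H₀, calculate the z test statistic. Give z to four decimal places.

z = -3.0213

p̂ = 70/124 = 0.564516.
SE = √(p₀(1−p₀)/n) = √(0.2139/124) = 0.041533.
z = (0.564516 − 0.69)/0.041533 = -0.125484/0.041533 = -3.0213.
Two-sided p-value ≈ 2·Φ(−3.021) = 0.0025; since p < α = 0.01, reject H₀.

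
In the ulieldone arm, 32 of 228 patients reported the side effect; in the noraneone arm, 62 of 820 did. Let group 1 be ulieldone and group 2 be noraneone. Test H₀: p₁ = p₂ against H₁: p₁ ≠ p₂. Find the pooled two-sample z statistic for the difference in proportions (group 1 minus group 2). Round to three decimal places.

p̂₁ = 32/228 = 0.140351, p̂₂ = 62/820 = 0.075610.
Pooled p̂ = (32+62)/(228+820) = 94/1048 = 0.089695.
SE = √(0.0816495 × 0.00560548) = 0.021394.
z = (0.140351 − 0.075610)/0.021394 = 0.064741/0.021394 = 3.026.
Two-sided p-value ≈ 2·Φ(−3.026) = 0.0025.

z = 3.026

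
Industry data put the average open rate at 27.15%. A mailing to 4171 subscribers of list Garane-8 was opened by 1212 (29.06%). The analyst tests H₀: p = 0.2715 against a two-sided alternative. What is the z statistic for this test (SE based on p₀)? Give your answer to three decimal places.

p̂ = 1212/4171 = 0.2905778.
Under H₀, SE = √(0.2715·0.7285/4171) = √(4.74197e-05) = 0.0068862.
z = (0.2905778 − 0.2715)/0.0068862 = 0.0190778/0.0068862 = 2.770.

z = 2.770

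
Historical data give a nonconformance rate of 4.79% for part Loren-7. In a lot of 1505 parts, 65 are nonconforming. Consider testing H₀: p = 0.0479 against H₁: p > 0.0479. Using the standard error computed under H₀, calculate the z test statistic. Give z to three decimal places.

p̂ = 65/1505 ≈ 0.04319.
Standard error under H₀: √(0.0479×0.9521/1505) = 0.00550.
z = (0.04319 − 0.0479)/0.00550 = -0.00471/0.00550 = -0.856.
p-value = P(Z > -0.856) ≈ 0.8039.

z = -0.856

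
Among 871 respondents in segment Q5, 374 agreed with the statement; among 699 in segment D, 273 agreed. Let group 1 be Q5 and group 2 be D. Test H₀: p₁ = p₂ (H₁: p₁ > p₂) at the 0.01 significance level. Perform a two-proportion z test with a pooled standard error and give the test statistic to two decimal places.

z = 1.55

p̂₁ = 374/871 = 0.4294, p̂₂ = 273/699 = 0.3906.
Pooled p̂ = (374+273)/(871+699) = 647/1570 = 0.4121.
SE = √(p̂(1−p̂)(1/n₁+1/n₂)) = √(0.4121·0.5879·0.00257872) = √(0.000624757) = 0.0250.
z = (0.4294 − 0.3906)/0.0250 = 0.0388/0.0250 = 1.55.
p-value = P(Z > 1.554) ≈ 0.0601, so at α = 0.01 we fail to reject H₀.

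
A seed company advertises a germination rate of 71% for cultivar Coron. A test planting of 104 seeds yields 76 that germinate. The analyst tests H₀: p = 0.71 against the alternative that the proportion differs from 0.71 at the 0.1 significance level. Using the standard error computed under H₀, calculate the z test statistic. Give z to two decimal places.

p̂ = 76/104 ≈ 0.7308.
SE = √(p₀(1−p₀)/n) = √(0.2059/104) = 0.0445.
z = (0.7308 − 0.71)/0.0445 = 0.0208/0.0445 = 0.47.
p-value = 2·P(Z > 0.467) ≈ 0.6407. With α = 0.1, fail to reject H₀.

z = 0.47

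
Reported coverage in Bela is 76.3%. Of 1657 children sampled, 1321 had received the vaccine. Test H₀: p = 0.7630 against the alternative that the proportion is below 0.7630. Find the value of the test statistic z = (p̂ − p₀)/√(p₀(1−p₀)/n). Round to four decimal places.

z = 3.2761

p̂ = 1321/1657 = 0.7972239.
Standard error under H₀: √(0.763×0.237/1657) = 0.0104466.
z = (0.7972239 − 0.763)/0.0104466 = 0.0342239/0.0104466 = 3.2761.
p-value = P(Z < 3.276) ≈ 0.9995.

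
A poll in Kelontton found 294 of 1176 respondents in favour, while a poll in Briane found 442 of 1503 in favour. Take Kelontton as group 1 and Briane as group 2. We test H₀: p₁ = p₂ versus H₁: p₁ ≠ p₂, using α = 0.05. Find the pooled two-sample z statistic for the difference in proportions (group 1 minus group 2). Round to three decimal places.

p̂₁ = 294/1176 ≈ 0.25000, p̂₂ = 442/1503 ≈ 0.29408.
Pooled p̂ = (294+442)/(1176+1503) = 736/2679 = 0.27473.
SE = √(0.199253 × 0.00151568) = 0.01738.
z = (0.25000 − 0.29408)/0.01738 = -0.04408/0.01738 = -2.536.
p-value = 2·P(Z > 2.536) ≈ 0.0112; since p < α = 0.05, reject H₀.

z = -2.536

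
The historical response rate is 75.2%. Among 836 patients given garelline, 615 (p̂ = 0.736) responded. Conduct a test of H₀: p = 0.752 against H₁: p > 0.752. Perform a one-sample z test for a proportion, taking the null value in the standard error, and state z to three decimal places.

z = -1.095

p̂ = 615/836 = 0.735646.
Under H₀, SE = √(0.752·0.248/836) = √(0.000223081) = 0.014936.
z = (0.735646 − 0.752)/0.014936 = -0.016354/0.014936 = -1.095.
p-value = P(Z > -1.095) ≈ 0.8632.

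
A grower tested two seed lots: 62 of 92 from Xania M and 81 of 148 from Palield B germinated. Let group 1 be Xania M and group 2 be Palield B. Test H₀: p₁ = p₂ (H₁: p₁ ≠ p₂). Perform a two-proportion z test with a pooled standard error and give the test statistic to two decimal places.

p̂₁ = 62/92 = 0.6739, p̂₂ = 81/148 = 0.5473.
Pooled p̂ = (62+81)/(92+148) = 143/240 = 0.5958.
SE = √(p̂(1−p̂)(1/n₁+1/n₂)) = √(0.5958·0.4042·0.0176263) = √(0.0042447) = 0.0652.
z = (0.6739 − 0.5473)/0.0652 = 0.1266/0.0652 = 1.94.
Two-sided p-value ≈ 2·Φ(−1.943) = 0.0520.

z = 1.94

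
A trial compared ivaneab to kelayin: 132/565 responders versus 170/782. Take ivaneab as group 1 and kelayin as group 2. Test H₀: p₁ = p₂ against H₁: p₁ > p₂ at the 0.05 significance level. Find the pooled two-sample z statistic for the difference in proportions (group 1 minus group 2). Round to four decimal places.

z = 0.7051

p̂₁ = 132/565 = 0.233628, p̂₂ = 170/782 = 0.217391.
Pooled p̂ = (132+170)/(565+782) = 302/1347 = 0.224202.
SE = √(p̂(1−p̂)(1/n₁+1/n₂)) = √(0.224202·0.775798·0.00304868) = √(0.000530274) = 0.023028.
z = (0.233628 − 0.217391)/0.023028 = 0.016237/0.023028 = 0.7051.
p-value = P(Z > 0.705) ≈ 0.2404, so at α = 0.05 we fail to reject H₀.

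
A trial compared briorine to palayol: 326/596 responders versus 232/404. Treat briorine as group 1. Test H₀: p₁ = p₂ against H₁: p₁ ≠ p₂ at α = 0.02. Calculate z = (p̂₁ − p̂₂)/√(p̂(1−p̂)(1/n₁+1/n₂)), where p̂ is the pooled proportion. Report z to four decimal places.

z = -0.8523

p̂₁ = 326/596 ≈ 0.546980, p̂₂ = 232/404 ≈ 0.574257.
Pooled p̂ = (326+232)/(596+404) = 558/1000 = 0.558000.
SE = √(p̂(1−p̂)(1/n₁+1/n₂)) = √(0.558000·0.442000·0.0041531) = √(0.0010243) = 0.032005.
z = (0.546980 − 0.574257)/0.032005 = -0.027277/0.032005 = -0.8523.
p-value = 2·P(Z > 0.852) ≈ 0.3940. With α = 0.02, fail to reject H₀.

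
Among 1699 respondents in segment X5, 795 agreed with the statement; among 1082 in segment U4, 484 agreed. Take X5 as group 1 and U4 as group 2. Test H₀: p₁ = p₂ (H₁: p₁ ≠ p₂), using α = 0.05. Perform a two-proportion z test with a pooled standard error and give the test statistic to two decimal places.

p̂₁ = 795/1699 = 0.4679, p̂₂ = 484/1082 = 0.4473.
Pooled p̂ = (795+484)/(1699+1082) = 1279/2781 = 0.4599.
SE = √(p̂(1−p̂)(1/n₁+1/n₂)) = √(0.4599·0.5401·0.0015128) = √(0.000375767) = 0.0194.
z = (0.4679 − 0.4473)/0.0194 = 0.0206/0.0194 = 1.06.
Two-sided p-value ≈ 2·Φ(−1.063) = 0.2879. With α = 0.05, fail to reject H₀.

z = 1.06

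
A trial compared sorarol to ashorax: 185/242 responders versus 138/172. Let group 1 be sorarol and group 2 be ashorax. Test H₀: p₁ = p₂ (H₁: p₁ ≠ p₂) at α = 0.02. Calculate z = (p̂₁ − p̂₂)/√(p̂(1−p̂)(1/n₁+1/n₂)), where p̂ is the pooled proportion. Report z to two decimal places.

p̂₁ = 185/242 = 0.7645, p̂₂ = 138/172 = 0.8023.
Pooled p̂ = (185+138)/(242+172) = 323/414 = 0.7802.
SE = √(p̂(1−p̂)(1/n₁+1/n₂)) = √(0.7802·0.2198·0.00994618) = √(0.00170569) = 0.0413.
z = (0.7645 − 0.8023)/0.0413 = -0.0378/0.0413 = -0.92.
Two-sided p-value ≈ 2·Φ(−0.917) = 0.3593, so at α = 0.02 we fail to reject H₀.

z = -0.92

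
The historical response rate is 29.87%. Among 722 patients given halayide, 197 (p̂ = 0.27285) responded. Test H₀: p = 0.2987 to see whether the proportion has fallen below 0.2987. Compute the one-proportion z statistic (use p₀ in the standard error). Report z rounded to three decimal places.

z = -1.517

p̂ = 197/722 ≈ 0.272853.
Under H₀, SE = √(0.2987·0.7013/722) = √(0.000290136) = 0.017033.
z = (0.272853 − 0.2987)/0.017033 = -0.025847/0.017033 = -1.517.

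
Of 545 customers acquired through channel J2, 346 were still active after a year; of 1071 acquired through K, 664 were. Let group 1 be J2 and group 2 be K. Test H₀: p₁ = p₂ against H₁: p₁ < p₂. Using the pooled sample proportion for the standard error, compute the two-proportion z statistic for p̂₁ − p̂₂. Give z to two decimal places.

z = 0.58

p̂₁ = 346/545 = 0.6349, p̂₂ = 664/1071 = 0.6200.
Pooled p̂ = (346+664)/(545+1071) = 1010/1616 = 0.6250.
SE = √(0.234375 × 0.00276857) = 0.0255.
z = (0.6349 − 0.6200)/0.0255 = 0.0149/0.0255 = 0.58.
p-value = P(Z < 0.584) ≈ 0.7205.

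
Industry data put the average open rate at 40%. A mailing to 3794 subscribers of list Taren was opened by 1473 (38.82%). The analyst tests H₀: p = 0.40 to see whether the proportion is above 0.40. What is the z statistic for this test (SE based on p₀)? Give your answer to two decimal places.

z = -1.48

p̂ = 1473/3794 ≈ 0.38824.
SE = √(p₀(1−p₀)/n) = √(0.24/3794) = 0.00795.
z = (0.38824 − 0.4)/0.00795 = -0.01176/0.00795 = -1.48.
p-value = P(Z > -1.478) ≈ 0.9303.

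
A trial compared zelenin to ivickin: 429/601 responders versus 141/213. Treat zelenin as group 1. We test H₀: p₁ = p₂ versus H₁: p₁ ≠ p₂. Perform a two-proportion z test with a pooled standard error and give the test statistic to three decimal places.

p̂₁ = 429/601 = 0.71381, p̂₂ = 141/213 = 0.66197.
Pooled p̂ = (429+141)/(601+213) = 570/814 = 0.70025.
SE = √(0.209902 × 0.00635873) = 0.03653.
z = (0.71381 − 0.66197)/0.03653 = 0.05184/0.03653 = 1.419.
p-value = 2·P(Z > 1.419) ≈ 0.1559.

z = 1.419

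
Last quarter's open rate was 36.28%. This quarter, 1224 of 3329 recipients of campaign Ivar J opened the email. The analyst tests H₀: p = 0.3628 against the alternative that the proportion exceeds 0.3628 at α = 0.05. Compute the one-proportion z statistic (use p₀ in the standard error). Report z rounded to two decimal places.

z = 0.59

p̂ = 1224/3329 = 0.3677.
Under H₀, SE = √(0.3628·0.6372/3329) = √(6.94431e-05) = 0.0083.
z = (0.3677 − 0.3628)/0.0083 = 0.0049/0.0083 = 0.59.
p-value = P(Z > 0.585) ≈ 0.2792, so at α = 0.05 we fail to reject H₀.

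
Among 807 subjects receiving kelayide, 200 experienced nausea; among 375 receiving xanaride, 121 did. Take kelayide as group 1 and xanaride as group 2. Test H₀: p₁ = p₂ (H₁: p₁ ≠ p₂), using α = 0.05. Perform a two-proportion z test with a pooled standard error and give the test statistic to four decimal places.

p̂₁ = 200/807 ≈ 0.247831, p̂₂ = 121/375 ≈ 0.322667.
Pooled p̂ = (200+121)/(807+375) = 321/1182 = 0.271574.
SE = √(p̂(1−p̂)(1/n₁+1/n₂)) = √(0.271574·0.728426·0.00390582) = √(0.000772656) = 0.027797.
z = (0.247831 − 0.322667)/0.027797 = -0.074836/0.027797 = -2.6922.
p-value = 2·P(Z > 2.692) ≈ 0.0071. With α = 0.05, reject H₀.

z = -2.6922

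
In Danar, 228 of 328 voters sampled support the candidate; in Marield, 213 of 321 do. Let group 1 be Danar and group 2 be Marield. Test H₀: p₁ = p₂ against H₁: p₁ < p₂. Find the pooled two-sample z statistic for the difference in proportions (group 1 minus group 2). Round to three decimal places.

p̂₁ = 228/328 ≈ 0.69512, p̂₂ = 213/321 ≈ 0.66355.
Pooled p̂ = (228+213)/(328+321) = 441/649 = 0.67951.
SE = √(0.217777 × 0.00616405) = 0.03664.
z = (0.69512 − 0.66355)/0.03664 = 0.03157/0.03664 = 0.862.
p-value = P(Z < 0.862) ≈ 0.8056.

z = 0.862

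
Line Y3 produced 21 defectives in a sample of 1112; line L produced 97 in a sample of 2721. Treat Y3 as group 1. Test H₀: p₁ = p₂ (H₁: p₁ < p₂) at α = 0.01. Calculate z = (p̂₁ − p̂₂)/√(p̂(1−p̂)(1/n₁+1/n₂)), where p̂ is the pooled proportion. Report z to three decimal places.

p̂₁ = 21/1112 = 0.01888, p̂₂ = 97/2721 = 0.03565.
Pooled p̂ = (21+97)/(1112+2721) = 118/3833 = 0.03079.
SE = √(0.0298376 × 0.00126679) = 0.00615.
z = (0.01888 − 0.03565)/0.00615 = -0.01677/0.00615 = -2.727.
p-value = P(Z < -2.727) ≈ 0.0032. With α = 0.01, reject H₀.

z = -2.727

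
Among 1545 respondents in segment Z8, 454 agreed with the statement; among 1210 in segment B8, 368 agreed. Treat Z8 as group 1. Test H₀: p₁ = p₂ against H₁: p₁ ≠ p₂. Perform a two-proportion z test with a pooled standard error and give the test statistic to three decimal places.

p̂₁ = 454/1545 ≈ 0.29385, p̂₂ = 368/1210 ≈ 0.30413.
Pooled p̂ = (454+368)/(1545+1210) = 822/2755 = 0.29837.
SE = √(0.209344 × 0.0014737) = 0.01756.
z = (0.29385 − 0.30413)/0.01756 = -0.01028/0.01756 = -0.585.
p-value = 2·P(Z > 0.585) ≈ 0.5583.

z = -0.585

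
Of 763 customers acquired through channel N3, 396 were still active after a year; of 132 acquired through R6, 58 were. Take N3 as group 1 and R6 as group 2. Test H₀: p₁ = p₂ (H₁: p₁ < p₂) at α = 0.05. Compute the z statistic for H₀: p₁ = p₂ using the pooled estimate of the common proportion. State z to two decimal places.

z = 1.69

p̂₁ = 396/763 ≈ 0.5190, p̂₂ = 58/132 ≈ 0.4394.
Pooled p̂ = (396+58)/(763+132) = 454/895 = 0.5073.
SE = √(0.249947 × 0.00888637) = 0.0471.
z = (0.5190 − 0.4394)/0.0471 = 0.0796/0.0471 = 1.69.
p-value = P(Z < 1.689) ≈ 0.9544; since p > α = 0.05, fail to reject H₀.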